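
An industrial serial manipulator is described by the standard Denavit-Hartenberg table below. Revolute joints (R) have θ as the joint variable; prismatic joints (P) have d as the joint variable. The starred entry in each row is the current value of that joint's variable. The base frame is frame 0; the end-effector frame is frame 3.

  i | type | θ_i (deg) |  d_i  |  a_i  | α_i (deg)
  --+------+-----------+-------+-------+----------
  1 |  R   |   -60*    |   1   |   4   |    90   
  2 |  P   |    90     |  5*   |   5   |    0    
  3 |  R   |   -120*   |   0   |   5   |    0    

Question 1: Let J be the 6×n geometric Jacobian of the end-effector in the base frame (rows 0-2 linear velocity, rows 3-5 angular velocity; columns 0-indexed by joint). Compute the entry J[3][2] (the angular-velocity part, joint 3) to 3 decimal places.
-0.866

axis z_2 = (-0.8660,-0.5000,0.0000); lever o_n−o_2 = (2.1651,-3.7500,-2.5000)
cross product → J_v[:, 2] = (1.2500,-2.1651,4.3301)
J_ω[:, 2] = z_2
entry J[3][2] = -0.8660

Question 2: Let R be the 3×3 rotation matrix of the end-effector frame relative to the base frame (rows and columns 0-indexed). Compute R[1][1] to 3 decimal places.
End-effector y-axis (col 1 of R) = (0.2500,-0.4330,0.8660)
R[1][1] = -0.4330

-0.433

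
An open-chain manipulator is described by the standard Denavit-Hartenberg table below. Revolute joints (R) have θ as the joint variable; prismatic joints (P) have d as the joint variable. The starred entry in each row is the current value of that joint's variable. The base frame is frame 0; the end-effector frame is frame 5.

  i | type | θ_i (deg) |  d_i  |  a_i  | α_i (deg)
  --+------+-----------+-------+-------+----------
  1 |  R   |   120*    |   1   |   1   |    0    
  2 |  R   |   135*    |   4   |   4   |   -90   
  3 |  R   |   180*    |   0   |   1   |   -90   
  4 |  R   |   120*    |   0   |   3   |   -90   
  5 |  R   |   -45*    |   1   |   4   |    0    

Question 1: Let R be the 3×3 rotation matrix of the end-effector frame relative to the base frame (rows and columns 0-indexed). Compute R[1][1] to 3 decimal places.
-0.183

End-effector y-axis (col 1 of R) = (-0.6830,-0.1830,-0.7071)
R[1][1] = -0.1830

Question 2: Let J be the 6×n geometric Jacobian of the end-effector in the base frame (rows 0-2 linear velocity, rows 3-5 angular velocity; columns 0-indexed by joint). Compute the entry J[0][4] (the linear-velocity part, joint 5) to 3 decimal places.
-2.732

axis z_4 = (0.2588,-0.9659,0.0000); lever o_n−o_4 = (-2.4732,-1.6980,2.8284)
cross product → J_v[:, 4] = (-2.7321,-0.7321,-2.8284)
J_ω[:, 4] = z_4
entry J[0][4] = -2.7321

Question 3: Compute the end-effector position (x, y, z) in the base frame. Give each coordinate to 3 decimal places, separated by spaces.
after link 1: o_1 = (-0.5000, 0.8660, 1.0000)
after link 2: o_2 = (-1.5353, -2.9977, 5.0000)
after link 3: o_3 = (-1.2765, -2.0318, 5.0000)
after link 4: o_4 = (-4.1742, -2.8082, 5.0000)
after link 5: o_5 = (-6.6475, -4.5062, 7.8284)

-6.647 -4.506 7.828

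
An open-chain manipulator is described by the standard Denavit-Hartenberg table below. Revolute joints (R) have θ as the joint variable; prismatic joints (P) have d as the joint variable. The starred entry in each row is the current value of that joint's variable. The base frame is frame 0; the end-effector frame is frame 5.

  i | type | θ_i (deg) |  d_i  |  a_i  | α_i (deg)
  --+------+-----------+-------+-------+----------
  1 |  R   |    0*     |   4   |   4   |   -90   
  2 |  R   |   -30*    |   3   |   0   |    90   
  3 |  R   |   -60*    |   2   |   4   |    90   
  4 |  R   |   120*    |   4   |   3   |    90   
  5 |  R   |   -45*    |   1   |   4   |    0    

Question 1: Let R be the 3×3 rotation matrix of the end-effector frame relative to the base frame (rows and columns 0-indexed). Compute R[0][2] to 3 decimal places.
0.125

End-effector z-axis (col 2 of R) = (0.1250,-0.7500,0.6495)
R[0][2] = 0.1250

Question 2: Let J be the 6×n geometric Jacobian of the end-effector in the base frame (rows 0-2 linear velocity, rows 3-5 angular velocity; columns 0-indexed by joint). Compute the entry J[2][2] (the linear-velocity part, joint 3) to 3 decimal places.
axis z_2 = (-0.5000,0.0000,0.8660); lever o_n−o_2 = (-3.8073,-2.2761,6.5170)
cross product → J_v[:, 2] = (1.9712,-0.0387,1.1381)
J_ω[:, 2] = z_2
entry J[2][2] = 1.1381

1.138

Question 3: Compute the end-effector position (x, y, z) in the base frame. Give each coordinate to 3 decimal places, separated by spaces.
0.193 0.724 10.517

after link 1: o_1 = (4.0000, 0.0000, 4.0000)
after link 2: o_2 = (4.0000, 3.0000, 4.0000)
after link 3: o_3 = (4.7321, -0.4641, 6.7321)
after link 4: o_4 = (-0.2165, -1.1651, 6.8750)
after link 5: o_5 = (0.1927, 0.7239, 10.5170)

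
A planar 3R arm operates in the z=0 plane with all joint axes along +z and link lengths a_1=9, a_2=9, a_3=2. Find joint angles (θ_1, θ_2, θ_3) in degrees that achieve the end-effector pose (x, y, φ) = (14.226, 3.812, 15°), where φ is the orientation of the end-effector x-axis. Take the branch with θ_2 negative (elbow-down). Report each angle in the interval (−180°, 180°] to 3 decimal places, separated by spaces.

60.001 -90.000 45.000

wrist centre = target − a_3·(cos φ, sin φ) = (12.2941, 3.2944)
cos θ_2 = (161.9989−9²−9²)/(2·9·9) = -0.0000; θ_2 = -90.0004° (elbow-down)
β = atan2(3.2944,12.2941) = 15.0007°; ψ = atan2(-9.0000,8.9999) = -45.0002°
θ_1 = β − ψ = 60.0009°
θ_3 = φ − θ_1 − θ_2 = 44.9995° (wrapped to (-180°,180°])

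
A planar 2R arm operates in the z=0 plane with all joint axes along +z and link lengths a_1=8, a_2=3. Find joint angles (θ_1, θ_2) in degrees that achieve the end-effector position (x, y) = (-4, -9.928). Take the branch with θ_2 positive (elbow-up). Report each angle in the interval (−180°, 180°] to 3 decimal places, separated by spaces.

cos θ_2 = (114.5652−8²−3²)/(2·8·3) = 0.8659; θ_2 = 30.0096° (elbow-up)
β = atan2(-9.9280,-4.0000) = -111.9445°; ψ = atan2(1.5004,10.5978) = 8.0584°
θ_1 = β − ψ = -120.0029°

-120.003 30.010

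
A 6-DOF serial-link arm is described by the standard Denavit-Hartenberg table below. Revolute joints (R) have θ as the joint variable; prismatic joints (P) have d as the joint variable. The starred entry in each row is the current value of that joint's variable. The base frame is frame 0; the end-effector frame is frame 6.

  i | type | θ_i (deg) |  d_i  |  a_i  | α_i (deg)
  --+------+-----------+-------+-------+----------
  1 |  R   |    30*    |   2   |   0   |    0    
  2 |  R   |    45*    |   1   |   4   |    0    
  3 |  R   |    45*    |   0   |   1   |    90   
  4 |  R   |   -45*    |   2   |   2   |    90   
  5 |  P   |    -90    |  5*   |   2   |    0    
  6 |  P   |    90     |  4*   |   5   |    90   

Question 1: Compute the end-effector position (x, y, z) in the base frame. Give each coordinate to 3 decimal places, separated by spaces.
after link 1: o_1 = (0.0000, 0.0000, 2.0000)
after link 2: o_2 = (1.0353, 3.8637, 3.0000)
after link 3: o_3 = (0.5353, 4.7297, 3.0000)
after link 4: o_4 = (1.5602, 6.9545, 1.5858)
after link 5: o_5 = (1.5959, 2.8926, -1.9497)
after link 6: o_6 = (1.2424, 3.5050, -8.3137)

1.242 3.505 -8.314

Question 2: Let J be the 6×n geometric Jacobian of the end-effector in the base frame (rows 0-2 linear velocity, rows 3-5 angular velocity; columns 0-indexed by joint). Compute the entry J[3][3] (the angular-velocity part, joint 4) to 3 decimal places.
axis z_3 = (0.8660,0.5000,0.0000); lever o_n−o_3 = (0.7071,-1.2247,-11.3137)
cross product → J_v[:, 3] = (-5.6569,9.7980,-1.4142)
J_ω[:, 3] = z_3
entry J[3][3] = 0.8660

0.866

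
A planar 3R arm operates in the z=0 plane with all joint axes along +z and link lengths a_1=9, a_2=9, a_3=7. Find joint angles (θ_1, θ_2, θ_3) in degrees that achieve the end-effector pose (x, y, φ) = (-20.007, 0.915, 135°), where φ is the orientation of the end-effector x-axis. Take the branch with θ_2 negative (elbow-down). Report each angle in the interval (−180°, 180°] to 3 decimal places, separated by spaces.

wrist centre = target − a_3·(cos φ, sin φ) = (-15.0573, -4.0347)
cos θ_2 = (243.0000−9²−9²)/(2·9·9) = 0.5000; θ_2 = -60.0000° (elbow-down)
β = atan2(-4.0347,-15.0573) = -164.9994°; ψ = atan2(-7.7942,13.5000) = -30.0000°
θ_1 = β − ψ = -134.9994°
θ_3 = φ − θ_1 − θ_2 = -30.0006° (wrapped to (-180°,180°])

-134.999 -60.000 -30.001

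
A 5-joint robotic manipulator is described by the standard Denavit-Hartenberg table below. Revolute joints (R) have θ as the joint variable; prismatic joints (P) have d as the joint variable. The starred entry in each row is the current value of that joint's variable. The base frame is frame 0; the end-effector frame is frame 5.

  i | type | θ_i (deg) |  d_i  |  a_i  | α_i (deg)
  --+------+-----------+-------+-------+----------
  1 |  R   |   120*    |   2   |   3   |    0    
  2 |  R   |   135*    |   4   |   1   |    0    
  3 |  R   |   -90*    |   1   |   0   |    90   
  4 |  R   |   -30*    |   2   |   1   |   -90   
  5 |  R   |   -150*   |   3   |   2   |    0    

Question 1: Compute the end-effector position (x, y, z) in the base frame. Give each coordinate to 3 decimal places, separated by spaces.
after link 1: o_1 = (-1.5000, 2.5981, 2.0000)
after link 2: o_2 = (-1.7588, 1.6322, 6.0000)
after link 3: o_3 = (-1.7588, 1.6322, 7.0000)
after link 4: o_4 = (-2.0777, 3.7881, 6.5000)
after link 5: o_5 = (-1.8189, 4.7541, 9.9641)

-1.819 4.754 9.964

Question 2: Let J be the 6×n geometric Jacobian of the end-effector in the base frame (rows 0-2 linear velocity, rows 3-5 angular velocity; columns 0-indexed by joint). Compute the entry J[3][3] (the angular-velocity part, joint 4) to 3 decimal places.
axis z_3 = (0.2588,0.9659,0.0000); lever o_n−o_3 = (-0.0601,3.1219,2.9641)
cross product → J_v[:, 3] = (2.8631,-0.7672,0.8660)
J_ω[:, 3] = z_3
entry J[3][3] = 0.2588

0.259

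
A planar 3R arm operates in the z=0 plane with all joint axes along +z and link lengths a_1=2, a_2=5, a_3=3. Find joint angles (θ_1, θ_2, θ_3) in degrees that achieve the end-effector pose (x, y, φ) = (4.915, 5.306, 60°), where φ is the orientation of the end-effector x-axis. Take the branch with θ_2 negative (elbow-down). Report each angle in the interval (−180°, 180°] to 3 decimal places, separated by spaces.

135.017 -120.016 45.000

wrist centre = target − a_3·(cos φ, sin φ) = (3.4150, 2.7079)
cos θ_2 = (18.9951−2²−5²)/(2·2·5) = -0.5002; θ_2 = -120.0163° (elbow-down)
β = atan2(2.7079,3.4150) = 38.4127°; ψ = atan2(-4.3294,-0.5012) = -96.6039°
θ_1 = β − ψ = 135.0166°
θ_3 = φ − θ_1 − θ_2 = 44.9997° (wrapped to (-180°,180°])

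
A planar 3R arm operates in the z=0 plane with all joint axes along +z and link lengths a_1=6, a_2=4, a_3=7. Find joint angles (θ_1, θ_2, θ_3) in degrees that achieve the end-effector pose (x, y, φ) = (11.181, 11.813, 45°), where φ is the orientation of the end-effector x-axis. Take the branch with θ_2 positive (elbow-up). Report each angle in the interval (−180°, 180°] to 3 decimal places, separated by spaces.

29.994 45.014 -30.008

wrist centre = target − a_3·(cos φ, sin φ) = (6.2313, 6.8633)
cos θ_2 = (85.9327−6²−4²)/(2·6·4) = 0.7069; θ_2 = 45.0141° (elbow-up)
β = atan2(6.8633,6.2313) = 47.7632°; ψ = atan2(2.8291,8.8277) = 17.7697°
θ_1 = β − ψ = 29.9935°
θ_3 = φ − θ_1 − θ_2 = -30.0077° (wrapped to (-180°,180°])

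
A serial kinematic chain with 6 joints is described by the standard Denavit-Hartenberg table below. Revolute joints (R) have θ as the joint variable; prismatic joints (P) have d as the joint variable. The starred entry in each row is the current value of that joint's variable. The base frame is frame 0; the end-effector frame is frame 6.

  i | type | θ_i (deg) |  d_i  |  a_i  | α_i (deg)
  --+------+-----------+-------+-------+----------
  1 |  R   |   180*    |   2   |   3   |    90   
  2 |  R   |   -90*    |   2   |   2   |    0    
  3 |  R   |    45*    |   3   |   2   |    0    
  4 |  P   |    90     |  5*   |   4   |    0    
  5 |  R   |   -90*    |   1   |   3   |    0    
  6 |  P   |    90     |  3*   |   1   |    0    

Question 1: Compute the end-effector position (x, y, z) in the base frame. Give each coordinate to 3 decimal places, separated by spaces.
-10.071 14.000 0.000

after link 1: o_1 = (-3.0000, 0.0000, 2.0000)
after link 2: o_2 = (-3.0000, 2.0000, 0.0000)
after link 3: o_3 = (-4.4142, 5.0000, -1.4142)
after link 4: o_4 = (-7.2426, 10.0000, 1.4142)
after link 5: o_5 = (-9.3640, 11.0000, -0.7071)
after link 6: o_6 = (-10.0711, 14.0000, 0.0000)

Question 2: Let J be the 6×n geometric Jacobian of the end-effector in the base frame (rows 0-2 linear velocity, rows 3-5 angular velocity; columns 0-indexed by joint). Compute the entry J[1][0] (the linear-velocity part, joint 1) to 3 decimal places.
axis z_0 = ẑ; lever o_n−o_0 = (-10.0711,14.0000,0.0000)
cross product → J_v[:, 0] = (-14.0000,-10.0711,0.0000)
J_ω[:, 0] = z_0
entry J[1][0] = -10.0711

-10.071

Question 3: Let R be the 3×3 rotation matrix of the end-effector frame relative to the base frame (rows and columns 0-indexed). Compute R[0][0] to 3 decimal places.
End-effector x-axis (col 0 of R) = (-0.7071,0.0000,0.7071)
R[0][0] = -0.7071

-0.707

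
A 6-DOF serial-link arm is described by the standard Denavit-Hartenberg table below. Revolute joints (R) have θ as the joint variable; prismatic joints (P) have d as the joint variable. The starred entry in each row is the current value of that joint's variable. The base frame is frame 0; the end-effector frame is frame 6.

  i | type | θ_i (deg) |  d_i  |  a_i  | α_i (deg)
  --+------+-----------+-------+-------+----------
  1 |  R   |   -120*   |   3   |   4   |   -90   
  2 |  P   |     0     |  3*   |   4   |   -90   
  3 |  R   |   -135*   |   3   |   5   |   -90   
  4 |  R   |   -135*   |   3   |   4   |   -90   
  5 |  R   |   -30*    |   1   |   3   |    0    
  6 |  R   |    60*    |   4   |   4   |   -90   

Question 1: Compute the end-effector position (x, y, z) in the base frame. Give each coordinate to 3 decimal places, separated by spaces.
0.617 -10.475 -10.651

after link 1: o_1 = (-2.0000, -3.4641, 3.0000)
after link 2: o_2 = (-1.4019, -8.4282, 3.0000)
after link 3: o_3 = (3.4277, -7.1341, 0.0000)
after link 4: o_4 = (1.4721, -10.7639, -2.8284)
after link 5: o_5 = (0.7688, -12.5053, -5.3727)
after link 6: o_6 = (0.6172, -10.4754, -10.6506)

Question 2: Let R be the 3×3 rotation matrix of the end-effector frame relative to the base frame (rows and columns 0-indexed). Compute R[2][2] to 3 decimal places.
End-effector z-axis (col 2 of R) = (0.1174,0.9280,0.3536)
R[2][2] = 0.3536

0.354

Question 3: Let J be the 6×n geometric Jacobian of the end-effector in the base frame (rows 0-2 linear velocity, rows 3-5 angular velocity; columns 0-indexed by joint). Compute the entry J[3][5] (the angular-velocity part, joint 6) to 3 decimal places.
0.683

axis z_5 = (0.6830,0.1830,-0.7071); lever o_n−o_5 = (-0.1516,2.0299,-5.2779)
cross product → J_v[:, 5] = (0.4694,3.7121,1.4142)
J_ω[:, 5] = z_5
entry J[3][5] = 0.6830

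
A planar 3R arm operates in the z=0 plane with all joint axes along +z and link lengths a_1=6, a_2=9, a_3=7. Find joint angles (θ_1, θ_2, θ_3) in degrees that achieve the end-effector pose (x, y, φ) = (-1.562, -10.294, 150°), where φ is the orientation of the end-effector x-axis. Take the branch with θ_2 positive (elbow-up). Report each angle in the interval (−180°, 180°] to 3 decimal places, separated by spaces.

-90.002 30.005 -150.003

wrist centre = target − a_3·(cos φ, sin φ) = (4.5002, -13.7940)
cos θ_2 = (210.5260−6²−9²)/(2·6·9) = 0.8660; θ_2 = 30.0050° (elbow-up)
β = atan2(-13.7940,4.5002) = -71.9315°; ψ = atan2(4.5007,13.7938) = 18.0706°
θ_1 = β − ψ = -90.0021°
θ_3 = φ − θ_1 − θ_2 = -150.0029° (wrapped to (-180°,180°])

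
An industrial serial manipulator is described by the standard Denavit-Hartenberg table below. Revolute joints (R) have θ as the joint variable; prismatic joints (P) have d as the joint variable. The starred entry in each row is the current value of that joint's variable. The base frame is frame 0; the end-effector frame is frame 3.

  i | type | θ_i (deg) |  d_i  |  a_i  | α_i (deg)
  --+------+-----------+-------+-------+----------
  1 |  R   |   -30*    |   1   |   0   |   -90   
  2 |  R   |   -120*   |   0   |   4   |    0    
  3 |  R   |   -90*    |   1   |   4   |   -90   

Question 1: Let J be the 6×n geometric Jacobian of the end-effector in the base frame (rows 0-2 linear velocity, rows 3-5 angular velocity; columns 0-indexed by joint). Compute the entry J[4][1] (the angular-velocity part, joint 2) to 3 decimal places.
0.866

axis z_1 = (0.5000,0.8660,0.0000); lever o_n−o_1 = (-4.2321,3.5981,1.4641)
cross product → J_v[:, 1] = (1.2679,-0.7321,5.4641)
J_ω[:, 1] = z_1
entry J[4][1] = 0.8660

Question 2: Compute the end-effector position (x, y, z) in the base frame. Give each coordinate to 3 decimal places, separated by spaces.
-4.232 3.598 2.464

after link 1: o_1 = (0.0000, 0.0000, 1.0000)
after link 2: o_2 = (-1.7321, 1.0000, 4.4641)
after link 3: o_3 = (-4.2321, 3.5981, 2.4641)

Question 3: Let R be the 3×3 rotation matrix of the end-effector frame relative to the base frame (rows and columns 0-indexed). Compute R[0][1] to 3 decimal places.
End-effector y-axis (col 1 of R) = (-0.5000,-0.8660,-0.0000)
R[0][1] = -0.5000

-0.500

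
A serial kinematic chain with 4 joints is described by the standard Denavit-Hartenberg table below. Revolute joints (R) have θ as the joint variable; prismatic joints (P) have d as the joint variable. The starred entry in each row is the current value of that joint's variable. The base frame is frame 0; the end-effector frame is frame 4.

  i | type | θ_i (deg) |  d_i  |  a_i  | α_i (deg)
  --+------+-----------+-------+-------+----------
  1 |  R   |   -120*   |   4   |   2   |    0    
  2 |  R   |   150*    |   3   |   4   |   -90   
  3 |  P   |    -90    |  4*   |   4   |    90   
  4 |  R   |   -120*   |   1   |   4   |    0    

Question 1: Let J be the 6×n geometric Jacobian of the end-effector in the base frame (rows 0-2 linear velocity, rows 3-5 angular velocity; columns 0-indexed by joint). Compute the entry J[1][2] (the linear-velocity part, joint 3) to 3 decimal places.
prismatic axis z_2 = (-0.5000,0.8660,0.0000)
J_v[:, 2] = z_2; J_ω[:, 2] = (0,0,0)
entry J[1][2] = 0.8660

0.866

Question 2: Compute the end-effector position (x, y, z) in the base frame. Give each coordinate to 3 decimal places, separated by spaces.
after link 1: o_1 = (-1.0000, -1.7321, 4.0000)
after link 2: o_2 = (2.4641, 0.2679, 7.0000)
after link 3: o_3 = (0.4641, 3.7321, 11.0000)
after link 4: o_4 = (1.3301, 0.2321, 9.0000)

1.330 0.232 9.000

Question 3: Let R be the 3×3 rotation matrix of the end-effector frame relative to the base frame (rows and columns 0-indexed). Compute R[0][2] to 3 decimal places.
-0.866

End-effector z-axis (col 2 of R) = (-0.8660,-0.5000,0.0000)
R[0][2] = -0.8660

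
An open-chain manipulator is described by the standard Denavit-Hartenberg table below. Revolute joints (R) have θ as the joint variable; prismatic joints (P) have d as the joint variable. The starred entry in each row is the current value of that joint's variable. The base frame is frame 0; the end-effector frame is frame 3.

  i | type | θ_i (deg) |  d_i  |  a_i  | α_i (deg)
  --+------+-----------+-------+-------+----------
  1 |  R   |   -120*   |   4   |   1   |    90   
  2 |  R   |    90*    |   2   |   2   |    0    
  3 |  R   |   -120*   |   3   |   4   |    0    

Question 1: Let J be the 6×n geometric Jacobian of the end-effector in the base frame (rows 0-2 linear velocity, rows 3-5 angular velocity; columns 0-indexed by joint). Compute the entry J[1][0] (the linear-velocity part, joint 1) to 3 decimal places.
-6.562

axis z_0 = ẑ; lever o_n−o_0 = (-6.5622,-1.3660,4.0000)
cross product → J_v[:, 0] = (1.3660,-6.5622,0.0000)
J_ω[:, 0] = z_0
entry J[1][0] = -6.5622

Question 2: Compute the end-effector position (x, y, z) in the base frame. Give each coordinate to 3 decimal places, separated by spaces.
-6.562 -1.366 4.000

after link 1: o_1 = (-0.5000, -0.8660, 4.0000)
after link 2: o_2 = (-2.2321, 0.1340, 6.0000)
after link 3: o_3 = (-6.5622, -1.3660, 4.0000)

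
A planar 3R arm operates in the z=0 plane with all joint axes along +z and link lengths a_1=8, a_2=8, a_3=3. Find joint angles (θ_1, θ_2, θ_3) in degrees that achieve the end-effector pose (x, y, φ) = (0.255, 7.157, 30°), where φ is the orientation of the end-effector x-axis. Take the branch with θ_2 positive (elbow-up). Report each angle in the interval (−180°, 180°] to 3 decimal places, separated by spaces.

44.999 134.999 -149.998

wrist centre = target − a_3·(cos φ, sin φ) = (-2.3431, 5.6570)
cos θ_2 = (37.4917−8²−8²)/(2·8·8) = -0.7071; θ_2 = 134.9992° (elbow-up)
β = atan2(5.6570,-2.3431) = 112.4989°; ψ = atan2(5.6569,2.3432) = 67.4996°
θ_1 = β − ψ = 44.9993°
θ_3 = φ − θ_1 − θ_2 = -149.9985° (wrapped to (-180°,180°])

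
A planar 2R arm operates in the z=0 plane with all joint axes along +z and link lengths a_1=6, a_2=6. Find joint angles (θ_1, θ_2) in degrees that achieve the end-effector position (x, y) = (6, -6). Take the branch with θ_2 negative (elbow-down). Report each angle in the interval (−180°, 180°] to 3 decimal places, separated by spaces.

0.000 -90.000

cos θ_2 = (72.0000−6²−6²)/(2·6·6) = 0.0000; θ_2 = -90.0000° (elbow-down)
β = atan2(-6.0000,6.0000) = -45.0000°; ψ = atan2(-6.0000,6.0000) = -45.0000°
θ_1 = β − ψ = 0.0000°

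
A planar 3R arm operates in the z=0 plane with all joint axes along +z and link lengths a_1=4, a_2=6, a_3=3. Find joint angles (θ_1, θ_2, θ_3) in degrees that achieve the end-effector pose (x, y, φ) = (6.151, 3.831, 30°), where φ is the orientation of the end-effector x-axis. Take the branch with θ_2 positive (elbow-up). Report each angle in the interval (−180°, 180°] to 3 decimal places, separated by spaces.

wrist centre = target − a_3·(cos φ, sin φ) = (3.5529, 2.3310)
cos θ_2 = (18.0568−4²−6²)/(2·4·6) = -0.7071; θ_2 = 135.0035° (elbow-up)
β = atan2(2.3310,3.5529) = 33.2681°; ψ = atan2(4.2424,-0.2429) = 93.2769°
θ_1 = β − ψ = -60.0088°
θ_3 = φ − θ_1 − θ_2 = -44.9946° (wrapped to (-180°,180°])

-60.009 135.003 -44.995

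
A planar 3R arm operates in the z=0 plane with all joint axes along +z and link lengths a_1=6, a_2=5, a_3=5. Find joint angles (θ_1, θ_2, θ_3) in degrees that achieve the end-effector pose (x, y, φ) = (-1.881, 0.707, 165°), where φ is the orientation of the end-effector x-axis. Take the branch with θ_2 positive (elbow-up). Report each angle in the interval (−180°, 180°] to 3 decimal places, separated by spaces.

wrist centre = target − a_3·(cos φ, sin φ) = (2.9486, -0.5871)
cos θ_2 = (9.0391−6²−5²)/(2·6·5) = -0.8660; θ_2 = 149.9988° (elbow-up)
β = atan2(-0.5871,2.9486) = -11.2608°; ψ = atan2(2.5001,1.6699) = 56.2592°
θ_1 = β − ψ = -67.5200°
θ_3 = φ − θ_1 − θ_2 = 82.5212° (wrapped to (-180°,180°])

-67.520 149.999 82.521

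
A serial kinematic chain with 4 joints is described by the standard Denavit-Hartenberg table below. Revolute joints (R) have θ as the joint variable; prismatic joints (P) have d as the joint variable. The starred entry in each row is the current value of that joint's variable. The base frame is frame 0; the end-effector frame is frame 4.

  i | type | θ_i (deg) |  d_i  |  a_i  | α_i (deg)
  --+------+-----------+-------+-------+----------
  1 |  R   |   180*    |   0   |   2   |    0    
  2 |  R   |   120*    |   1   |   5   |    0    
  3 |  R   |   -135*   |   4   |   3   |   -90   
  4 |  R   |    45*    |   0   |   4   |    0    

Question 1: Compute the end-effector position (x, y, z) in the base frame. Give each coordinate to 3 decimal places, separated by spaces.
-5.130 -2.822 2.172

after link 1: o_1 = (-2.0000, 0.0000, 0.0000)
after link 2: o_2 = (0.5000, -4.3301, 1.0000)
after link 3: o_3 = (-2.3978, -3.5537, 5.0000)
after link 4: o_4 = (-5.1298, -2.8216, 2.1716)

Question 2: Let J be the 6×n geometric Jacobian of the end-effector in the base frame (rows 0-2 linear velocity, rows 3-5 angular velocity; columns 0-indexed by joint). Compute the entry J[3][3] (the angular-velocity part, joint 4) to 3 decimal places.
axis z_3 = (-0.2588,-0.9659,0.0000); lever o_n−o_3 = (-2.7321,0.7321,-2.8284)
cross product → J_v[:, 3] = (2.7321,-0.7321,-2.8284)
J_ω[:, 3] = z_3
entry J[3][3] = -0.2588

-0.259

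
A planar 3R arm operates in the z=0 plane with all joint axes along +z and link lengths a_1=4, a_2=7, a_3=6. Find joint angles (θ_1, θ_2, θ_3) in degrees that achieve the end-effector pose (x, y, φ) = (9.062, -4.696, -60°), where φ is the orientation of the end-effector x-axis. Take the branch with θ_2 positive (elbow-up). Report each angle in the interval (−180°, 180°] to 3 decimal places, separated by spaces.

wrist centre = target − a_3·(cos φ, sin φ) = (6.0620, 0.5002)
cos θ_2 = (36.9980−4²−7²)/(2·4·7) = -0.5000; θ_2 = 120.0024° (elbow-up)
β = atan2(0.5002,6.0620) = 4.7166°; ψ = atan2(6.0620,0.4997) = 85.2872°
θ_1 = β − ψ = -80.5707°
θ_3 = φ − θ_1 − θ_2 = -99.4317° (wrapped to (-180°,180°])

-80.571 120.002 -99.432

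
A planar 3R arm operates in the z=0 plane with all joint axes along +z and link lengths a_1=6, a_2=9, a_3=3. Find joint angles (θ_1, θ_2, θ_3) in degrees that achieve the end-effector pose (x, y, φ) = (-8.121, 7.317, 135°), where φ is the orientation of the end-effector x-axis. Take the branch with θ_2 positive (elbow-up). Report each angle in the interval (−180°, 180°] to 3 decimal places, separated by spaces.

wrist centre = target − a_3·(cos φ, sin φ) = (-5.9997, 5.1957)
cos θ_2 = (62.9912−6²−9²)/(2·6·9) = -0.5001; θ_2 = 120.0054° (elbow-up)
β = atan2(5.1957,-5.9997) = 139.1077°; ψ = atan2(7.7938,1.4993) = 79.1112°
θ_1 = β − ψ = 59.9965°
θ_3 = φ − θ_1 − θ_2 = -45.0018° (wrapped to (-180°,180°])

59.996 120.005 -45.002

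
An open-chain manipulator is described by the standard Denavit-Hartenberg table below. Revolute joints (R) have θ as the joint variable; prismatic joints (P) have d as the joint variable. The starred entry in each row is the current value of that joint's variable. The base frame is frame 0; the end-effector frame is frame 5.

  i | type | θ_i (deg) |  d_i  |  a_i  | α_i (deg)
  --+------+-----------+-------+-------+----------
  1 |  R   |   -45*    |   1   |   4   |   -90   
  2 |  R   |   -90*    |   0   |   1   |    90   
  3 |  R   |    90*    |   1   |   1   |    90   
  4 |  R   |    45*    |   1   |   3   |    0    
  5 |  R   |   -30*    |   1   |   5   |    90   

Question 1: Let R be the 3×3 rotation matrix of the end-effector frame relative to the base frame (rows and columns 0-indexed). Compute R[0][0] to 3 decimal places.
0.500

End-effector x-axis (col 0 of R) = (0.5000,0.8660,0.0000)
R[0][0] = 0.5000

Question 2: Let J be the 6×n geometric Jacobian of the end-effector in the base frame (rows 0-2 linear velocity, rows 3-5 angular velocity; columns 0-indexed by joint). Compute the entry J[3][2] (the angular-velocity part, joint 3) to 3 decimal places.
-0.707

axis z_2 = (-0.7071,0.7071,0.0000); lever o_n−o_2 = (2.5000,8.7443,2.0000)
cross product → J_v[:, 2] = (1.4142,1.4142,-7.9509)
J_ω[:, 2] = z_2
entry J[3][2] = -0.7071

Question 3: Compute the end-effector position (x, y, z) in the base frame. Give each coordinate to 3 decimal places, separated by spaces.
5.328 5.916 4.000

after link 1: o_1 = (2.8284, -2.8284, 1.0000)
after link 2: o_2 = (2.8284, -2.8284, 2.0000)
after link 3: o_3 = (2.8284, -1.4142, 2.0000)
after link 4: o_4 = (2.8284, 1.5858, 3.0000)
after link 5: o_5 = (5.3284, 5.9159, 4.0000)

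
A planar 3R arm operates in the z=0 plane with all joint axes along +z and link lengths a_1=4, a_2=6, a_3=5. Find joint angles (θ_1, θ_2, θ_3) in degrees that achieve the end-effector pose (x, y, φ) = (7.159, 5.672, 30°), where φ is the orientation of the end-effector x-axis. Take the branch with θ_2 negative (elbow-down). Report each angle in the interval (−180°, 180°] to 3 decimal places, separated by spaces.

141.537 -134.991 23.455

wrist centre = target − a_3·(cos φ, sin φ) = (2.8289, 3.1720)
cos θ_2 = (18.0641−4²−6²)/(2·4·6) = -0.7070; θ_2 = -134.9912° (elbow-down)
β = atan2(3.1720,2.8289) = 48.2726°; ψ = atan2(-4.2433,-0.2420) = -93.2639°
θ_1 = β − ψ = 141.5365°
θ_3 = φ − θ_1 − θ_2 = 23.4547° (wrapped to (-180°,180°])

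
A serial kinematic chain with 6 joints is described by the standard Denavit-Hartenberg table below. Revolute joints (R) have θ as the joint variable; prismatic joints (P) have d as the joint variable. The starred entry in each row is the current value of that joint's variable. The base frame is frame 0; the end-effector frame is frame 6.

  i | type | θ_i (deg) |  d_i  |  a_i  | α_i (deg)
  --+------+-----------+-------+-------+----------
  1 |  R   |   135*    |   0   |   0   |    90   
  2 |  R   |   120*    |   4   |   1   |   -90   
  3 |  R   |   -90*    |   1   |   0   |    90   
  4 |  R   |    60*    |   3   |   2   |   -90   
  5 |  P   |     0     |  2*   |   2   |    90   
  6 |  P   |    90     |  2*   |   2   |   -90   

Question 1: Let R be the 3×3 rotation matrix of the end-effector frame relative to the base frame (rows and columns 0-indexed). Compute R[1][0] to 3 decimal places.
End-effector x-axis (col 0 of R) = (-0.3062,-0.9186,-0.2500)
R[1][0] = -0.9186

-0.919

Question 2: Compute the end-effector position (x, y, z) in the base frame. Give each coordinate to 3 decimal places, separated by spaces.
after link 1: o_1 = (0.0000, 0.0000, 0.0000)
after link 2: o_2 = (3.1820, 2.4749, 0.8660)
after link 3: o_3 = (3.7944, 1.8625, 0.3660)
after link 4: o_4 = (4.5015, 2.5696, -3.0981)
after link 5: o_5 = (5.6569, 0.3789, -4.4641)
after link 6: o_6 = (4.3374, -0.7511, -6.6962)

4.337 -0.751 -6.696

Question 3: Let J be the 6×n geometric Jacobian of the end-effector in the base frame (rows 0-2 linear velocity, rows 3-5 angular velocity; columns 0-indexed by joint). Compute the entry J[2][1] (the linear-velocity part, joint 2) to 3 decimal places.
-3.598

axis z_1 = (0.7071,0.7071,0.0000); lever o_n−o_1 = (4.3374,-0.7511,-6.6962)
cross product → J_v[:, 1] = (-4.7349,4.7349,-3.5981)
J_ω[:, 1] = z_1
entry J[2][1] = -3.5981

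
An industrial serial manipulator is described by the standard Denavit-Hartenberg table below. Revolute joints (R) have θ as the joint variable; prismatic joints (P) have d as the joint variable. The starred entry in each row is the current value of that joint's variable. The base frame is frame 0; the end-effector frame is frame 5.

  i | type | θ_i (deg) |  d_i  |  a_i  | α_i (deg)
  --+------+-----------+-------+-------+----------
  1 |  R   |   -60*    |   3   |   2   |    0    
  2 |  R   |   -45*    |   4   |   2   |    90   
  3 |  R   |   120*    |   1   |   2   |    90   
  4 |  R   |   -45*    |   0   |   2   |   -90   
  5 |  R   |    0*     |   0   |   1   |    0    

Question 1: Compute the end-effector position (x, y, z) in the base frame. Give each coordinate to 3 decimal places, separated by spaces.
2.099 -1.964 10.569

after link 1: o_1 = (1.0000, -1.7321, 3.0000)
after link 2: o_2 = (0.4824, -3.6639, 7.0000)
after link 3: o_3 = (-0.2247, -2.4392, 8.7321)
after link 4: o_4 = (1.3243, -2.1222, 9.9568)
after link 5: o_5 = (2.0988, -1.9637, 10.5692)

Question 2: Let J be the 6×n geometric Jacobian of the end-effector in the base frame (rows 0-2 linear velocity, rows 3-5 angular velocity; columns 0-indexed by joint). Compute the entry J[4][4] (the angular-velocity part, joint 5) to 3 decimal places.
axis z_4 = (-0.5915,0.5245,0.6124); lever o_n−o_4 = (0.7745,0.1585,0.6124)
cross product → J_v[:, 4] = (0.2241,0.8365,-0.5000)
J_ω[:, 4] = z_4
entry J[4][4] = 0.5245

0.525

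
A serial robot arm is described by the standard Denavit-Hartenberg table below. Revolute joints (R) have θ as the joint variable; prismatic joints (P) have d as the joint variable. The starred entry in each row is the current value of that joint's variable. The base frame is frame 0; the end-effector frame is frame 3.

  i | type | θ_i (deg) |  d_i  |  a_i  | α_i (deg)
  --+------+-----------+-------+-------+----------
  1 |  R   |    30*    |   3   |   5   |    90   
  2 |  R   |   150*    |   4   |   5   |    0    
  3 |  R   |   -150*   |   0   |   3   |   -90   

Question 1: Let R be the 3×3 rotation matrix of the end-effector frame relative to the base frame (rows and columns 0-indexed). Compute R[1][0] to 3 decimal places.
End-effector x-axis (col 0 of R) = (0.8660,0.5000,0.0000)
R[1][0] = 0.5000

0.500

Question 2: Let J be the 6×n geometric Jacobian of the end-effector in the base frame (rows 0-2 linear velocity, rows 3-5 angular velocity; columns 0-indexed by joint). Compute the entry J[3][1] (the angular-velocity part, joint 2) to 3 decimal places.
axis z_1 = (0.5000,-0.8660,0.0000); lever o_n−o_1 = (0.8481,-4.1292,2.5000)
cross product → J_v[:, 1] = (-2.1651,-1.2500,-1.3301)
J_ω[:, 1] = z_1
entry J[3][1] = 0.5000

0.500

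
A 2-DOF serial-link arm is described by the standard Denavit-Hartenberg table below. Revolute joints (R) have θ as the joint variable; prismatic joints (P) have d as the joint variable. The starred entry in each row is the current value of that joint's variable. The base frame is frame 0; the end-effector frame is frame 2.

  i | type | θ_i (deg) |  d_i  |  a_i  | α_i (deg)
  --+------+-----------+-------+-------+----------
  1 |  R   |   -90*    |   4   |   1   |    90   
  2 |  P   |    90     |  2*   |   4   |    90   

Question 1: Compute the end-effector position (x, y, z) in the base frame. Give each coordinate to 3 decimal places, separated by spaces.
-2.000 -1.000 8.000

after link 1: o_1 = (0.0000, -1.0000, 4.0000)
after link 2: o_2 = (-2.0000, -1.0000, 8.0000)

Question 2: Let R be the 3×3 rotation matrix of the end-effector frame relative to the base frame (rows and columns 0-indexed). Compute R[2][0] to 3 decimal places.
1.000

End-effector x-axis (col 0 of R) = (0.0000,-0.0000,1.0000)
R[2][0] = 1.0000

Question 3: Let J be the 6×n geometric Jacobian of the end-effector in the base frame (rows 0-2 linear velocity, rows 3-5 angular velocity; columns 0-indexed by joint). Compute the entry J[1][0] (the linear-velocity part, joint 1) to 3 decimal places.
axis z_0 = ẑ; lever o_n−o_0 = (-2.0000,-1.0000,8.0000)
cross product → J_v[:, 0] = (1.0000,-2.0000,0.0000)
J_ω[:, 0] = z_0
entry J[1][0] = -2.0000

-2.000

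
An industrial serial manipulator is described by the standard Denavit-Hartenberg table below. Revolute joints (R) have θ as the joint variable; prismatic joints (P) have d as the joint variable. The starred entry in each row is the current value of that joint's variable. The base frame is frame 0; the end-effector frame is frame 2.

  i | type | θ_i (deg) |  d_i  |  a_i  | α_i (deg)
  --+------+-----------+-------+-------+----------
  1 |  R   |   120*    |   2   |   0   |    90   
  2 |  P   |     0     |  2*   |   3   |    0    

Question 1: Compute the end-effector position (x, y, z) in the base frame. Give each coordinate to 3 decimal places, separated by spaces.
after link 1: o_1 = (0.0000, 0.0000, 2.0000)
after link 2: o_2 = (0.2321, 3.5981, 2.0000)

0.232 3.598 2.000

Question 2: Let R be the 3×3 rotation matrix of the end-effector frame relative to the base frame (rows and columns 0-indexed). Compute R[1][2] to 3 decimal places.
End-effector z-axis (col 2 of R) = (0.8660,0.5000,0.0000)
R[1][2] = 0.5000

0.500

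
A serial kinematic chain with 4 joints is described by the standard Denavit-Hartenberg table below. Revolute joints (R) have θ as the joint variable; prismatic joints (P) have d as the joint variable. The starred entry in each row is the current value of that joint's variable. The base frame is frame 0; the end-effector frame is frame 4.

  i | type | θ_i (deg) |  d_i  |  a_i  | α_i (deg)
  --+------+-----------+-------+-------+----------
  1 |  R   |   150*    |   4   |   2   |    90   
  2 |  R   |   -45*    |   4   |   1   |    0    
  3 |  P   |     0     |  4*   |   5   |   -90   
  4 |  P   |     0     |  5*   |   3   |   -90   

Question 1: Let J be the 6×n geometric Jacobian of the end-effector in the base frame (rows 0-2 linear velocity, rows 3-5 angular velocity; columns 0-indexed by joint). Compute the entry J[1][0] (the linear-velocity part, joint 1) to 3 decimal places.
axis z_0 = ẑ; lever o_n−o_0 = (-6.3053,12.8780,1.1716)
cross product → J_v[:, 0] = (-12.8780,-6.3053,0.0000)
J_ω[:, 0] = z_0
entry J[1][0] = -6.3053

-6.305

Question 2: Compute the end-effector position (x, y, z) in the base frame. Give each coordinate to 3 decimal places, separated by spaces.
after link 1: o_1 = (-1.7321, 1.0000, 4.0000)
after link 2: o_2 = (-0.3444, 4.8177, 3.2929)
after link 3: o_3 = (-1.4063, 10.0495, -0.2426)
after link 4: o_4 = (-6.3053, 12.8780, 1.1716)

-6.305 12.878 1.172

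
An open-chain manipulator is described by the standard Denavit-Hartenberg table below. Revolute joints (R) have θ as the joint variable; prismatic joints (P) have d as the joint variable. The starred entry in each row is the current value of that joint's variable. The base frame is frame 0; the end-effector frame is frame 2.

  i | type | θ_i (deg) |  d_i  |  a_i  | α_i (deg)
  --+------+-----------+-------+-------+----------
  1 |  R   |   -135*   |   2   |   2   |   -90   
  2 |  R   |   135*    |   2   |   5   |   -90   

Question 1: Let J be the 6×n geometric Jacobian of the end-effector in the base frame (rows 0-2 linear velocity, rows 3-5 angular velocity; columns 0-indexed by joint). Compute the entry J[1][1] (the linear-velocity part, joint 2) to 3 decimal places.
axis z_1 = (0.7071,-0.7071,0.0000); lever o_n−o_1 = (3.9142,1.0858,-3.5355)
cross product → J_v[:, 1] = (2.5000,2.5000,3.5355)
J_ω[:, 1] = z_1
entry J[1][1] = 2.5000

2.500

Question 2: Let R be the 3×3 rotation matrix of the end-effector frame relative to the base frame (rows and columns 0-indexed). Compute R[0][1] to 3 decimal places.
End-effector y-axis (col 1 of R) = (-0.7071,0.7071,-0.0000)
R[0][1] = -0.7071

-0.707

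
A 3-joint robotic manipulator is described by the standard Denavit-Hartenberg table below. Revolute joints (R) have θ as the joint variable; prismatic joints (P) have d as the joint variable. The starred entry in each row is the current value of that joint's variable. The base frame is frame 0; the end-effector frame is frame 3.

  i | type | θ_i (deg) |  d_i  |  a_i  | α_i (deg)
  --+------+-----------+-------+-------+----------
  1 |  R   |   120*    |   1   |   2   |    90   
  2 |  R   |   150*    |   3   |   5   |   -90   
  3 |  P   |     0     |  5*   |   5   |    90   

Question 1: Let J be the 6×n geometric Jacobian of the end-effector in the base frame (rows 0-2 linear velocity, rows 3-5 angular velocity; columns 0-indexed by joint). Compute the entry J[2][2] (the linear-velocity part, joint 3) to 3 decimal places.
prismatic axis z_2 = (0.2500,-0.4330,-0.8660)
J_v[:, 2] = z_2; J_ω[:, 2] = (0,0,0)
entry J[2][2] = -0.8660

-0.866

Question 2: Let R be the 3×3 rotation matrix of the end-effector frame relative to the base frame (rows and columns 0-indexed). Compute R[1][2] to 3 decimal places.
0.500

End-effector z-axis (col 2 of R) = (0.8660,0.5000,0.0000)
R[1][2] = 0.5000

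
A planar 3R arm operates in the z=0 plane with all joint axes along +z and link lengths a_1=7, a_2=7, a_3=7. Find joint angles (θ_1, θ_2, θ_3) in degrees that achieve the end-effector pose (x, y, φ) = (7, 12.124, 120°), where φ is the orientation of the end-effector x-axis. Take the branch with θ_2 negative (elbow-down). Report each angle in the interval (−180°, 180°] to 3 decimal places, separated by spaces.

wrist centre = target − a_3·(cos φ, sin φ) = (10.5000, 6.0618)
cos θ_2 = (146.9957−7²−7²)/(2·7·7) = 0.5000; θ_2 = -60.0029° (elbow-down)
β = atan2(6.0618,10.5000) = 29.9985°; ψ = atan2(-6.0624,10.4997) = -30.0015°
θ_1 = β − ψ = 60.0000°
θ_3 = φ − θ_1 − θ_2 = 120.0029° (wrapped to (-180°,180°])

60.000 -60.003 120.003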